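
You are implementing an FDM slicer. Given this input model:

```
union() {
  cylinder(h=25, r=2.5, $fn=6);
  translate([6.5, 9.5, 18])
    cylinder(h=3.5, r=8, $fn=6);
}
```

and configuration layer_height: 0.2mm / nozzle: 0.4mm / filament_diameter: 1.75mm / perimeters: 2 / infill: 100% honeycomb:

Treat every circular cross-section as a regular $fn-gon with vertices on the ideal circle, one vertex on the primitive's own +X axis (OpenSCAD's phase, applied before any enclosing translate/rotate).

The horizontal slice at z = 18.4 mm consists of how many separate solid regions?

At z = 18.4 mm: the r=2.5 cylinder contributes a regular 6-gon of circumradius 2.5; the cylinder at (6.5, 9.5): section is a regular 6-gon, circumradius r=8; Merging all regions: the 2 present regions are separate (no shared area or edge), so areas and boundary lengths simply add and each stays a separate island — 2 connected regions. The result has 2 disconnected regions.

2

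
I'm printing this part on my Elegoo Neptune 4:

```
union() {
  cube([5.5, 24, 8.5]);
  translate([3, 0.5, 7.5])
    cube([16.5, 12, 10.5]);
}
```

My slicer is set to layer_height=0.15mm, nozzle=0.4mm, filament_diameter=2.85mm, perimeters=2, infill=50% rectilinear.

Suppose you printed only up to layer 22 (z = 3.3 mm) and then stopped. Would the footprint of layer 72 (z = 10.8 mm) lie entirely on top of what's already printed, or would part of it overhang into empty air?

part overhangs

Compare the two slices. At z = 3.3: the cube is present — its section is the full 5.5×24 rectangle (area 132.00 mm²); the cube at (3, 0.5) does not reach this height (z outside [7.5, 18]); Merging all regions: only the 5.5×24 cube is present, so the union is just that shape — area = 132.00 mm². At z = 10.8: the cube does not reach this height (z outside [0, 8.5]); the cube at (3, 0.5) (footprint 16.5×12) is included at this height (area 198.00 mm²); Taking the union: only the 16.5×12 cube at (3, 0.5) is present, so the union is just that shape — area = 198.00 mm². Checking containment: at z = 10.8 the cross-section extends beyond the z = 3.3 cross-section by about 168.00 mm².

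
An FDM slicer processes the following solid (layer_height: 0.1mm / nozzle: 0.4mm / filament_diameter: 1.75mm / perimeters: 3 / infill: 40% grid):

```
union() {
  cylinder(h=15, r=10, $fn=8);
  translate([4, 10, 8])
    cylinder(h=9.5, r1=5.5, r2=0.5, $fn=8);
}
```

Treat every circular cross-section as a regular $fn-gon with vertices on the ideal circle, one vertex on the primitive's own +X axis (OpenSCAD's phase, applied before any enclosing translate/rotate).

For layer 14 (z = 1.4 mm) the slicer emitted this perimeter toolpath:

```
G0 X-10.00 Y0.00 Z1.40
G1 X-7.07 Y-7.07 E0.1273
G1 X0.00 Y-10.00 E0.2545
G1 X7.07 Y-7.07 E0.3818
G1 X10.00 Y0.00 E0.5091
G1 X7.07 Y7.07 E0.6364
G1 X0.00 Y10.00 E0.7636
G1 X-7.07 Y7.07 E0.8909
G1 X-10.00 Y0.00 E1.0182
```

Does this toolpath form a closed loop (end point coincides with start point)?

Start point (G0): (-10.00, 0.00). End point (last G1): the path returns to the start — closed.

yes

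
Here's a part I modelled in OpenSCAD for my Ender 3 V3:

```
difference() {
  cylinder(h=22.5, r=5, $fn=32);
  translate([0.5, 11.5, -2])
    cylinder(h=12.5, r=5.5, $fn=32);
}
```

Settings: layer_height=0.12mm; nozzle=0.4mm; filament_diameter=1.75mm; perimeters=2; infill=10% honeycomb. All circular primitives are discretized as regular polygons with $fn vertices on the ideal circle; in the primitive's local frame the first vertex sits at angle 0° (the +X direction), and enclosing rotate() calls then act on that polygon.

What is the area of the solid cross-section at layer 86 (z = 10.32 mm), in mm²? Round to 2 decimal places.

At z = 10.32 mm: the r=5 cylinder gives a regular 32-gon of circumradius 5 (constant along its height) (area = (32/2)·5.000²·sin(360°/32) = 78.04 mm²); the r=5.5 cylinder at (0.5, 11.5) gives a regular 32-gon of circumradius 5.5 (constant along its height) (area = (32/2)·5.500²·sin(360°/32) = 94.42 mm²); After the difference (first − rest): starting from the r=5 cylinder (78.04 mm²), the r=5.5 cylinder at (0.5, 11.5) misses the remaining region (no effect) — area = 78.04 mm². Overall, the cross-section is a single solid region. Net area = 78.04 mm².

78.04 mm²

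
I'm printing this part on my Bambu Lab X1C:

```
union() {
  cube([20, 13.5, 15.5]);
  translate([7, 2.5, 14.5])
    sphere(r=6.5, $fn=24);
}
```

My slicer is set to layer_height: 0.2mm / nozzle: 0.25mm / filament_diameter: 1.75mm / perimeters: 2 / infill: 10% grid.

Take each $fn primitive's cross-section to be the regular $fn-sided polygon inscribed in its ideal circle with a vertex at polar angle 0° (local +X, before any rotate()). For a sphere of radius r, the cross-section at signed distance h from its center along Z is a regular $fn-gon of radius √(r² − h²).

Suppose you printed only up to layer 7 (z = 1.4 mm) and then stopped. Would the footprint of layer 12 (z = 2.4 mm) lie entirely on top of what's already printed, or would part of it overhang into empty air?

Compare the two slices. At z = 1.4: the cube is present — its section is the full 20×13.5 rectangle (area 270.00 mm²); the sphere at (7, 2.5) is not intersected at this z (|z−center|=13.100 > r=6.5); Taking the union: only the 20×13.5 cube is present, so the union is just that shape — area = 270.00 mm². At z = 2.4: the 20×13.5 cube contributes its full rectangle (area 270.00 mm²); the sphere at (7, 2.5) does not reach this height (|z−center|=12.100 > r=6.5); Combining (union): only the 20×13.5 cube is present, so the union is just that shape — area = 270.00 mm². Checking containment: the cross-section at z = 2.4 is a subset of the cross-section at z = 1.4.

entirely on top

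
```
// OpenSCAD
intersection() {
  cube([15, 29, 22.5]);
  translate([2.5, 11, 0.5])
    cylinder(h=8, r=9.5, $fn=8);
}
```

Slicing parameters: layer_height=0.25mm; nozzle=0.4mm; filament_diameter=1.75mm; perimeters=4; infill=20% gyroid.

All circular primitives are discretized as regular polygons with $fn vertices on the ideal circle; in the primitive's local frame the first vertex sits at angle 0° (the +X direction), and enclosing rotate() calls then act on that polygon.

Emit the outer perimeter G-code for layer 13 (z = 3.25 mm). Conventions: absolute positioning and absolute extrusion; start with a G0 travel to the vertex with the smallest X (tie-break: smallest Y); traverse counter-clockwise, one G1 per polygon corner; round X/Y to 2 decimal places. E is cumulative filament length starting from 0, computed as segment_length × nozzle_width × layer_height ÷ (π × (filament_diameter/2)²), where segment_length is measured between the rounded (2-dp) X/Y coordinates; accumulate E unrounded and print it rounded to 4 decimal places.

G0 X0.00 Y2.54 Z3.25
G1 X2.50 Y1.50 E0.1126
G1 X9.22 Y4.28 E0.4149
G1 X12.00 Y11.00 E0.7173
G1 X9.22 Y17.72 E1.0196
G1 X2.50 Y20.50 E1.3220
G1 X0.00 Y19.46 E1.4345
G1 X0.00 Y2.54 E2.1380

At z = 3.25 mm: the 15×29 cube contributes its full rectangle; the r=9.5 cylinder at (2.5, 11) gives a regular 8-gon of circumradius 9.5 (constant along its height); Taking the intersection: the r=9.5 cylinder at (2.5, 11) partially overlaps the 15×29 cube; clipping to the common part keeps 172.54 mm² — 1 connected region. The outline is a single polygon with 7 vertices. Extrusion per mm of travel: 0.4 × 0.25 / (π × 0.875²) = 0.041575. Accumulating E over each segment gives final E = 2.1380.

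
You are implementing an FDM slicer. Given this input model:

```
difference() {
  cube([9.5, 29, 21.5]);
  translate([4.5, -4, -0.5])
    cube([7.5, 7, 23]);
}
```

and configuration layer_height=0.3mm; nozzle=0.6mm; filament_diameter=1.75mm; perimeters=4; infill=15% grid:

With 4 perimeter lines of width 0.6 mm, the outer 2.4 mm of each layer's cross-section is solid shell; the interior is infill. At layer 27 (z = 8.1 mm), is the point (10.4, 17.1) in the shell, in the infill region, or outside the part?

outside

At z = 8.1 mm: the cube is present — its section is the full 9.5×29 rectangle; the cube at (4.5, -4) is present — its section is the full 7.5×7 rectangle; Taking the first minus the rest: starting from the 9.5×29 cube, the 7.5×7 cube at (4.5, -4) partially overlaps it — only the 15.00 mm² overlap (of its 52.50 mm²) is removed, clipping the outline — 1 connected region. Overall, the cross-section is a single solid region. The nearest boundary edge runs (9.50, 29.00)→(9.50, 3.00); distance from the point to it = 0.90 mm. The point is not inside any of the regions above, so it lies outside the cross-section (0.90 mm from the nearest boundary).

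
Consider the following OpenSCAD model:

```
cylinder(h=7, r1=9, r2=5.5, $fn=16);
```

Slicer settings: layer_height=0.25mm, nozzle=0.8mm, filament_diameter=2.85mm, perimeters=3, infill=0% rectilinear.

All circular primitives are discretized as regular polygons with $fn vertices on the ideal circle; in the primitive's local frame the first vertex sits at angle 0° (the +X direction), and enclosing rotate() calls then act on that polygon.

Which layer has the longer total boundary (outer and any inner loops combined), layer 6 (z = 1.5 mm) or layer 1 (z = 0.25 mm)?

Layer 6 (z = 1.5): the cone: at t=0.214 of its height the radius interpolates to r₁+(r₂−r₁)t = 8.250, giving a regular 16-gon of that circumradius (perimeter = 2·16·8.250·sin(180°/16) = 51.50 mm). So its perimeter = 51.50 mm. Layer 1 (z = 0.25): the cone contributes a regular 16-gon of circumradius 8.875 (interpolated between r1=9 and r2=5.5 at t=0.036) (perimeter = 2·16·8.875·sin(180°/16) = 55.41 mm). So its perimeter = 55.41 mm. Layer 1 is larger (55.41 vs 51.50 mm).

layer 1 (z = 0.25 mm)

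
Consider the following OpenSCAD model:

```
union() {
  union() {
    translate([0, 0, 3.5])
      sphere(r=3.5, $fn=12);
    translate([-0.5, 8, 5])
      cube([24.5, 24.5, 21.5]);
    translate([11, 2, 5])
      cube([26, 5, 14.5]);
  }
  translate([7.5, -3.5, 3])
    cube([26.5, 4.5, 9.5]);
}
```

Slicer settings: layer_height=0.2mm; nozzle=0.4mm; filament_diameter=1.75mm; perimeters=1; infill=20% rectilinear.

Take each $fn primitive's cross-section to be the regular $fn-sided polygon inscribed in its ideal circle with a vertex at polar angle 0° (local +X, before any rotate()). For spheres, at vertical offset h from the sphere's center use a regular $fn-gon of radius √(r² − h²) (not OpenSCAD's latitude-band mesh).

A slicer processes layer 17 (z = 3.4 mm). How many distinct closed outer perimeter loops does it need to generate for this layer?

2

At z = 3.4 mm: the sphere: section is a regular 12-gon, circumradius = √(r²−h²) = √(3.5²−0.1²) = 3.499; the cube at (-0.5, 8) is absent (z outside [5, 26.5]); the cube at (11, 2) is absent (z outside [5, 19.5]); Merging all regions: only the r=3.5 sphere is present, so the union is just that shape — 1 connected region; the cube at (7.5, -3.5) is present — its section is the full 26.5×4.5 rectangle; Merging all regions: the 2 present regions are separate (no shared area or edge), so areas and boundary lengths simply add and each stays a separate island — 2 connected regions. The result has 2 disconnected regions.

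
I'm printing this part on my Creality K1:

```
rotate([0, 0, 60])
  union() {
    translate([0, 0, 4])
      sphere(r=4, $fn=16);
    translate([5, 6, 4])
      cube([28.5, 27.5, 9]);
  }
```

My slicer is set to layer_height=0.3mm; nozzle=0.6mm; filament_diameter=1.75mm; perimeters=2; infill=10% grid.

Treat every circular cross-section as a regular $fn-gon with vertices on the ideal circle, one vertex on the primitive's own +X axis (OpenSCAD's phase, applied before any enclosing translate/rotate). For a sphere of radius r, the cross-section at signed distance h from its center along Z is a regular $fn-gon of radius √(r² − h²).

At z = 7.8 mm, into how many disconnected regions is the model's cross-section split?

2

At z = 7.8 mm: the r=4 sphere contributes a regular 16-gon of circumradius √(4²−3.8²) = 1.249; the 28.5×27.5 cube at (5, 6) contributes its full rectangle; Taking the union: the 2 present regions are separate (no shared area or edge), so areas and boundary lengths simply add and each stays a separate island — 2 connected regions; (whole slice rotated 60° about Z — lengths, areas and connectivity unchanged). The result has 2 disconnected regions.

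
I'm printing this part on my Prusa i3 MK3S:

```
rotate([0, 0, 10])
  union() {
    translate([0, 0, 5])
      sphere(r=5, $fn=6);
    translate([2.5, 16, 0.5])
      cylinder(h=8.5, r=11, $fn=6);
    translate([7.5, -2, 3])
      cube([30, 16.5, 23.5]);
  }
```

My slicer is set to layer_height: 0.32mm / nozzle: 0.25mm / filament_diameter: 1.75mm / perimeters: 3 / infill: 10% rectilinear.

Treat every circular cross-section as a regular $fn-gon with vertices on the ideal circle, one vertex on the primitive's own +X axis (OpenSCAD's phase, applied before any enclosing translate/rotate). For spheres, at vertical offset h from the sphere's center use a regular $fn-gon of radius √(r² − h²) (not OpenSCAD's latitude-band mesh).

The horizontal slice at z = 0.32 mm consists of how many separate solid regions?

At z = 0.32 mm: the r=5 sphere contributes a regular 6-gon of circumradius √(5²−4.68²) = 1.760; the cylinder at (2.5, 16) is not intersected at this z (z outside [0.5, 9]); the cube at (7.5, -2) does not reach this height (z outside [3, 26.5]); Taking the union: only the r=5 sphere is present, so the union is just that shape — 1 connected region; (rotated 10° about Z; rotation is an isometry so areas/perimeters/island counts are preserved). The result has 1 disconnected region.

1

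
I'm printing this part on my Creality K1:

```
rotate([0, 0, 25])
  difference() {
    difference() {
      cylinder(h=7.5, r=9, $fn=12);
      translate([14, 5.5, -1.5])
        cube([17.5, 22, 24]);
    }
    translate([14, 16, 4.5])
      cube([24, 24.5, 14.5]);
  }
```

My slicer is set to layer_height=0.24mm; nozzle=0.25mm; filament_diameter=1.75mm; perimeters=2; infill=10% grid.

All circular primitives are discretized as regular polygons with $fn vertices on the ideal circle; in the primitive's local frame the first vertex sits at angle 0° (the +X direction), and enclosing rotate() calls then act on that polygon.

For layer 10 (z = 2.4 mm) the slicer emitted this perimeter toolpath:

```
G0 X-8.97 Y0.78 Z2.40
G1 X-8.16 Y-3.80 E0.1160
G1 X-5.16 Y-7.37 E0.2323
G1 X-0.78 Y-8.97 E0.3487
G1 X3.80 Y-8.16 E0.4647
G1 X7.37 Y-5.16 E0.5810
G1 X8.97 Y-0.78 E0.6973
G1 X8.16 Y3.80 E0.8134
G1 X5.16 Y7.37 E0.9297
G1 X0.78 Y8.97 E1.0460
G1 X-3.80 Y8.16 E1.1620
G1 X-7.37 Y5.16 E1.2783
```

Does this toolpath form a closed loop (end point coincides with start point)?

no

Start point (G0): (-8.97, 0.78). End point (last G1): the path does not return to the start — open.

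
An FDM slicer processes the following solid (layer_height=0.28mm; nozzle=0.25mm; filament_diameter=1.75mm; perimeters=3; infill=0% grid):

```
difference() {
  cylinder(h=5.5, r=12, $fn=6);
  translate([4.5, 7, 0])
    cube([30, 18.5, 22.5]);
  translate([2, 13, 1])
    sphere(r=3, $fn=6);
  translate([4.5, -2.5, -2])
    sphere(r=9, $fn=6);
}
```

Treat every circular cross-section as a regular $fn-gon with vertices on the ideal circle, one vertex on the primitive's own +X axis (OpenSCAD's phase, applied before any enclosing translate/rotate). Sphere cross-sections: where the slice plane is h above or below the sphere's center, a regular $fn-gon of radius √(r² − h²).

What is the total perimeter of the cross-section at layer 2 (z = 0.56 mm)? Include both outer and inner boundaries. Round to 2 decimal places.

100.23 mm

At z = 0.56 mm: the cylinder: section is a regular 6-gon, circumradius r=12 (perimeter = 2·6·12.000·sin(180°/6) = 72.00 mm); the cube at (4.5, 7) (footprint 30×18.5) is included at this height (perimeter 97.00 mm); the r=3 sphere at (2, 13) slices to a regular 6-gon of circumradius 2.968 (√(r²−h²) with h=0.44 from center) (perimeter = 2·6·2.968·sin(180°/6) = 17.81 mm); the sphere at (4.5, -2.5): section is a regular 6-gon, circumradius = √(r²−h²) = √(9²−2.56²) = 8.628 (perimeter = 2·6·8.628·sin(180°/6) = 51.77 mm); Subtracting the remaining from the first: starting from the r=12 cylinder, the 30×18.5 cube at (4.5, 7) partially overlaps it — only the 8.41 mm² overlap (of its 555.00 mm²) is removed, clipping the outline; the r=3 sphere at (2, 13) misses the remaining region (no effect); the r=9 sphere at (4.5, -2.5) partially overlaps it — only the 171.34 mm² overlap (of its 193.42 mm²) is removed, clipping the outline — boundary = 100.23 mm. Overall, the cross-section is a single solid region. Total boundary length (outer) = 100.23 mm.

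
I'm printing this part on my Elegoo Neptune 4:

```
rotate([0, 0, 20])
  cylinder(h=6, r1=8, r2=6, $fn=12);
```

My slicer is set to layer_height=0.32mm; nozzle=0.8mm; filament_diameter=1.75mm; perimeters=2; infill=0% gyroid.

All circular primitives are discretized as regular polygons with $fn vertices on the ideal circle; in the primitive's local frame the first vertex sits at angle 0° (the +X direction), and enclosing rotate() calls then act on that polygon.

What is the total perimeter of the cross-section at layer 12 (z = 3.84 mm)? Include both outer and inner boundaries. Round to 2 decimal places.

41.74 mm

At z = 3.84 mm: the cone contributes a regular 12-gon of circumradius 6.720 (interpolated between r1=8 and r2=6 at t=0.640) (perimeter = 2·12·6.720·sin(180°/12) = 41.74 mm); (rotated 20° about Z; rotation is an isometry so areas/perimeters/island counts are preserved). Overall, the cross-section is a single solid region. Total boundary length (outer) = 41.74 mm.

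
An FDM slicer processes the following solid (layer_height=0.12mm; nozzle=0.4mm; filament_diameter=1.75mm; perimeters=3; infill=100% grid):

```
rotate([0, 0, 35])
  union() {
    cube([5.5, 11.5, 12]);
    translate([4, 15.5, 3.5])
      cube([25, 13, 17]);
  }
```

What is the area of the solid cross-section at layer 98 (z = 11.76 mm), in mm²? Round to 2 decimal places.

388.25 mm²

At z = 11.76 mm: the 5.5×11.5 cube contributes its full rectangle (area 63.25 mm²); the 25×13 cube at (4, 15.5) contributes its full rectangle (area 325.00 mm²); Combining (union): the 2 present regions are separate (no shared area or edge), so areas and boundary lengths simply add and each stays a separate island — area = 388.25 mm²; (whole slice rotated 35° about Z — lengths, areas and connectivity unchanged). Overall, the cross-section has 2 separate islands. Net area = 388.25 mm².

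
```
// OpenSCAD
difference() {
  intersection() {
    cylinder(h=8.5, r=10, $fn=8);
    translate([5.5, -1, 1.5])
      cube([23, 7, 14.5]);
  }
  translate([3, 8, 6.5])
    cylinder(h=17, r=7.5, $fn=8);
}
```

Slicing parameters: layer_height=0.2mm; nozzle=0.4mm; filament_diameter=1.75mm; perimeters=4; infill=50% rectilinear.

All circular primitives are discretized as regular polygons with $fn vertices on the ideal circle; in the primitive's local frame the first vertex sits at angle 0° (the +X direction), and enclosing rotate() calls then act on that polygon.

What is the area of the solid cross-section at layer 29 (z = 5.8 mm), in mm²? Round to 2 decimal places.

23.84 mm²

At z = 5.8 mm: the r=10 cylinder contributes a regular 8-gon of circumradius 10 (area = (8/2)·10.000²·sin(360°/8) = 282.84 mm²); the 23×7 cube at (5.5, -1) contributes its full rectangle (area 161.00 mm²); After intersecting: the 23×7 cube at (5.5, -1) partially overlaps the r=10 cylinder; clipping to the common part keeps 23.84 mm² — area = 23.84 mm²; the cylinder at (3, 8) is not intersected at this z (z outside [6.5, 23.5]); After the difference (first − rest): none of the subtracted shapes is present at this height, so that combined region is unchanged — area = 23.84 mm². Overall, the cross-section is a single solid region. Net area = 23.84 mm².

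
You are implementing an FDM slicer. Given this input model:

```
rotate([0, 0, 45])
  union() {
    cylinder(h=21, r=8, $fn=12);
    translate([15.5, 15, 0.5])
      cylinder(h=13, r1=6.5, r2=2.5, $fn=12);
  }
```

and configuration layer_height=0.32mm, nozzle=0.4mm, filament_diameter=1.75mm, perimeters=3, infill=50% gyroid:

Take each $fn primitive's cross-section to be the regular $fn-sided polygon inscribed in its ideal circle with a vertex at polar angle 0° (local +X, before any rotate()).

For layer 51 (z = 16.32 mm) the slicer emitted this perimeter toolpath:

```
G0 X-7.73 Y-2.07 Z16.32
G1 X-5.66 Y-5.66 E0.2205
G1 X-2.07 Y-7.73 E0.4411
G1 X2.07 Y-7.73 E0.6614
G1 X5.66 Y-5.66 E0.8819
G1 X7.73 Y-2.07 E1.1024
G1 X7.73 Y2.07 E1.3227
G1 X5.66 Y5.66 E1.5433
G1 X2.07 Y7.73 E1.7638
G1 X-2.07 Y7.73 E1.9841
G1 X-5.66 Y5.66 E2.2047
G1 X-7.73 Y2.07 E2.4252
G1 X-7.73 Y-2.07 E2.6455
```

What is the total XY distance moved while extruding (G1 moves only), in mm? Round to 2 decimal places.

49.71 mm

Sum the Euclidean lengths of each G1 segment: total = 49.71 mm.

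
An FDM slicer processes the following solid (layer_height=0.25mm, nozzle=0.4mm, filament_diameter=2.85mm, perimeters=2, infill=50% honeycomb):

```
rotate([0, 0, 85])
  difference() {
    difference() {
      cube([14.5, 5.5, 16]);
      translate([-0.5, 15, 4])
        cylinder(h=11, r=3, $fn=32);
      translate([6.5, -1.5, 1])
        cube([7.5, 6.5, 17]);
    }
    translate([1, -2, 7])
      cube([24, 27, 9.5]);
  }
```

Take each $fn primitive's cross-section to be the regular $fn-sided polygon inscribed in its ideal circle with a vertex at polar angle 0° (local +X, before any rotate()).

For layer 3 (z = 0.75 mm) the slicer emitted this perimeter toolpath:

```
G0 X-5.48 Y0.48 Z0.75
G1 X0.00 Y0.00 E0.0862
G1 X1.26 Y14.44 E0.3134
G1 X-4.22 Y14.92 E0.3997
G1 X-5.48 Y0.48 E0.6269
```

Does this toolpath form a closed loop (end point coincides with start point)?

yes

Start point (G0): (-5.48, 0.48). End point (last G1): the path returns to the start — closed.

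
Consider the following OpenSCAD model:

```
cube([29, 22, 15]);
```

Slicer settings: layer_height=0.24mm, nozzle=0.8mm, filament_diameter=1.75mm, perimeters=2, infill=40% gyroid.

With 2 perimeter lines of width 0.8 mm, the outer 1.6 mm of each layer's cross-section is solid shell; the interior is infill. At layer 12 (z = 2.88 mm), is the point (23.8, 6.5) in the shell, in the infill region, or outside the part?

At z = 2.88 mm: the 29×22 cube contributes its full rectangle. Overall, the cross-section is a single solid region. The nearest boundary edge runs (29.00, 0.00)→(29.00, 22.00); distance from the point to it = 5.20 mm. The point is inside the cross-section and 5.20 mm from the nearest boundary — more than the 1.6 mm shell width (2 × 0.8), so it's in the infill interior.

infill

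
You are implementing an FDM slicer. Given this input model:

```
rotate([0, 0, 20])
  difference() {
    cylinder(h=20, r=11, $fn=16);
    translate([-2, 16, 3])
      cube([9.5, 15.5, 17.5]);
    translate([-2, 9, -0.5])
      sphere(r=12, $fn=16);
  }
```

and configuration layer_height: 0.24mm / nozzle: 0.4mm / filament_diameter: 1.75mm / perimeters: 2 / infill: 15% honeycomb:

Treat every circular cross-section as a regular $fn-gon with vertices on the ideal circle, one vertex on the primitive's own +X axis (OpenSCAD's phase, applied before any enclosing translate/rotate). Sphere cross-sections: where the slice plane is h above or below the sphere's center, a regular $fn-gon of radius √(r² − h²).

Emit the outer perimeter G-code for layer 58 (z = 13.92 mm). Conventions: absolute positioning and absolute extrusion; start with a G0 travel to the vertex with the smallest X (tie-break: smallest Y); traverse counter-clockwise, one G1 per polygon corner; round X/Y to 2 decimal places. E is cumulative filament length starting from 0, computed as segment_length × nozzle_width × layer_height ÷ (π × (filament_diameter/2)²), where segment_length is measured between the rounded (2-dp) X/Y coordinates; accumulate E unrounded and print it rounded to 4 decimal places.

G0 X-10.99 Y0.48 Z13.92
G1 X-10.34 Y-3.76 E0.1712
G1 X-8.11 Y-7.43 E0.3426
G1 X-4.65 Y-9.97 E0.5139
G1 X-0.48 Y-10.99 E0.6853
G1 X3.76 Y-10.34 E0.8565
G1 X7.43 Y-8.11 E1.0279
G1 X9.97 Y-4.65 E1.1992
G1 X10.99 Y-0.48 E1.3705
G1 X10.34 Y3.76 E1.5417
G1 X8.11 Y7.43 E1.7131
G1 X4.65 Y9.97 E1.8844
G1 X0.48 Y10.99 E2.0558
G1 X-3.76 Y10.34 E2.2270
G1 X-7.43 Y8.11 E2.3984
G1 X-9.97 Y4.65 E2.5697
G1 X-10.99 Y0.48 E2.7410

At z = 13.92 mm: the cylinder: section is a regular 16-gon, circumradius r=11; the cube at (-2, 16) (footprint 9.5×15.5) is included at this height; the sphere at (-2, 9) does not reach this height (|z−center|=14.420 > r=12); After the difference (first − rest): starting from the r=11 cylinder, the 9.5×15.5 cube at (-2, 16) misses the remaining region (no effect) — 1 connected region; (rotated 20° about Z; rotation is an isometry so areas/perimeters/island counts are preserved). The outline is a single polygon with 16 vertices. Extrusion per mm of travel: 0.4 × 0.24 / (π × 0.875²) = 0.039912. Accumulating E over each segment gives final E = 2.7410.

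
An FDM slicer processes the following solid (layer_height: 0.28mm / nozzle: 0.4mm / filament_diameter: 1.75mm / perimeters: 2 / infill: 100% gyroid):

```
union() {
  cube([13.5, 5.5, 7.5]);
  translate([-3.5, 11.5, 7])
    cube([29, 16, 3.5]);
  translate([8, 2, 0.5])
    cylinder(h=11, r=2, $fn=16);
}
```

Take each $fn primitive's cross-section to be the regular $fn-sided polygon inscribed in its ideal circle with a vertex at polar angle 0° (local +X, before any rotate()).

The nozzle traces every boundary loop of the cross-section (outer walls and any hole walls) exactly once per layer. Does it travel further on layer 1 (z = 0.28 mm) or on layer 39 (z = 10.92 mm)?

Layer 1 (z = 0.28): the 13.5×5.5 cube contributes its full rectangle (perimeter 38.00 mm); the cube at (-3.5, 11.5) is absent (z outside [7, 10.5]); the cylinder at (8, 2) is not intersected at this z (z outside [0.5, 11.5]); Combining (union): only the 13.5×5.5 cube is present, so the union is just that shape — boundary = 38.00 mm. So its perimeter = 38.00 mm. Layer 39 (z = 10.92): the cube is not intersected at this z (z outside [0, 7.5]); the cube at (-3.5, 11.5) is absent (z outside [7, 10.5]); the r=2 cylinder at (8, 2) gives a regular 16-gon of circumradius 2 (constant along its height) (perimeter = 2·16·2.000·sin(180°/16) = 12.49 mm); Taking the union: only the r=2 cylinder at (8, 2) is present, so the union is just that shape — boundary = 12.49 mm. So its perimeter = 12.49 mm. Layer 1 is larger (38.00 vs 12.49 mm).

layer 1 (z = 0.28 mm)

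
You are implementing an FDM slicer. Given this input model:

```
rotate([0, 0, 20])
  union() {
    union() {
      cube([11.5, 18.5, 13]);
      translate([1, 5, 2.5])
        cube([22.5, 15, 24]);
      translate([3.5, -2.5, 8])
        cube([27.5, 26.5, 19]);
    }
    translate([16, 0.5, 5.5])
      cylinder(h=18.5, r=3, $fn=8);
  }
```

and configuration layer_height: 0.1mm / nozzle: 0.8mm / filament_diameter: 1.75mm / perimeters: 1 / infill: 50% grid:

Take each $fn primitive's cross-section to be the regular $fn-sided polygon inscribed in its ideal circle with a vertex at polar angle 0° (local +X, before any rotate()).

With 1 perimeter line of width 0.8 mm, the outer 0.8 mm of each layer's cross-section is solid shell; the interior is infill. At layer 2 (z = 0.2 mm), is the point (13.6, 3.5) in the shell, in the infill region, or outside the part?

At z = 0.2 mm: the 11.5×18.5 cube contributes its full rectangle; the cube at (1, 5) is not intersected at this z (z outside [2.5, 26.5]); the cube at (3.5, -2.5) does not reach this height (z outside [8, 27]); Taking the union: only the 11.5×18.5 cube is present, so the union is just that shape — 1 connected region; the cylinder at (16, 0.5) does not reach this height (z outside [5.5, 24]); Combining (union): only the result so far is present, so the union is just that shape — 1 connected region; (whole slice rotated 20° about Z — lengths, areas and connectivity unchanged). Overall, the cross-section is a single solid region. Undo the 20° rotation: the query point maps to (13.977, -1.363) in the un-rotated model frame. The nearest boundary edge runs (0.00, 0.00)→(11.50, 0.00); distance from the point to it = 2.83 mm. The point is not inside any of the regions above, so it lies outside the cross-section (2.83 mm from the nearest boundary).

outside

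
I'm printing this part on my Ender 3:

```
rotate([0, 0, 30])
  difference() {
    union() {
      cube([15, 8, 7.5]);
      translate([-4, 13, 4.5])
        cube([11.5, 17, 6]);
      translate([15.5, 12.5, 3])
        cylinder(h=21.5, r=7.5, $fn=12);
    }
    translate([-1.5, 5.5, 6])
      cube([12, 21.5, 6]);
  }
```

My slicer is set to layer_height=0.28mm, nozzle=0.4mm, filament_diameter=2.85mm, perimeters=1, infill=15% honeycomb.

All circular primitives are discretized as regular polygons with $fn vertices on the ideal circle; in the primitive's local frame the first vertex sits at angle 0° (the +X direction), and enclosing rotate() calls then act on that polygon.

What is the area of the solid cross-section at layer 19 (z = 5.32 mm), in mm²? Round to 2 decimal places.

474.36 mm²

At z = 5.32 mm: the cube is present — its section is the full 15×8 rectangle (area 120.00 mm²); the cube at (-4, 13) (footprint 11.5×17) is included at this height (area 195.50 mm²); the r=7.5 cylinder at (15.5, 12.5) gives a regular 12-gon of circumradius 7.5 (constant along its height) (area = (12/2)·7.500²·sin(360°/12) = 168.75 mm²); Taking the union: the regions partially overlap — summed areas 484.25 mm² minus the doubly-counted overlap 9.89 mm² gives 474.36 mm² — area = 474.36 mm²; the cube at (-1.5, 5.5) is not intersected at this z (z outside [6, 12]); After the difference (first − rest): none of the subtracted shapes is present at this height, so that combined region is unchanged — area = 474.36 mm²; (whole slice rotated 30° about Z — lengths, areas and connectivity unchanged). Overall, the cross-section has 2 separate islands. Net area = 474.36 mm².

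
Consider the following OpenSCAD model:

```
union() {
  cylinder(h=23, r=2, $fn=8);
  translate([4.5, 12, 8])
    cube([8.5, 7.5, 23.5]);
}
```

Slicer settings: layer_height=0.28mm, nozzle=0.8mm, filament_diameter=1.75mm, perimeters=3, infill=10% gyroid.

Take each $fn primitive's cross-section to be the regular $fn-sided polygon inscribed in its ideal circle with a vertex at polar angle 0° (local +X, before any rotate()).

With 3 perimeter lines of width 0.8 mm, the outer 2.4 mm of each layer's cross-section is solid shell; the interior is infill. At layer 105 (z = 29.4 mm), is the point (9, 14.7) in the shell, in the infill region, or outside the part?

infill

At z = 29.4 mm: the cylinder does not reach this height (z outside [0, 23]); the cube at (4.5, 12) is present — its section is the full 8.5×7.5 rectangle; Taking the union: only the 8.5×7.5 cube at (4.5, 12) is present, so the union is just that shape — 1 connected region. Overall, the cross-section is a single solid region. The nearest boundary edge runs (4.50, 12.00)→(13.00, 12.00); distance from the point to it = 2.70 mm. The point is inside the cross-section and 2.70 mm from the nearest boundary — more than the 2.4 mm shell width (3 × 0.8), so it's in the infill interior.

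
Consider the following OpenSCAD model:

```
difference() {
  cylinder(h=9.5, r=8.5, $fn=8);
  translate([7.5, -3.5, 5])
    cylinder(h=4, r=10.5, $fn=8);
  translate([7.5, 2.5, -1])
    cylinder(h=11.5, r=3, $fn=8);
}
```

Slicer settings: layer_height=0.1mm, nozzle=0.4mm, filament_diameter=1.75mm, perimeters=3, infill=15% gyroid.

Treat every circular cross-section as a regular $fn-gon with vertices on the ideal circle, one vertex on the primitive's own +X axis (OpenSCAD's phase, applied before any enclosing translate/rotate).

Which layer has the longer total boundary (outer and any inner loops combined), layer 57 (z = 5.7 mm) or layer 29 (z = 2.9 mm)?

layer 29 (z = 2.9 mm)

Layer 57 (z = 5.7): the r=8.5 cylinder contributes a regular 8-gon of circumradius 8.5 (perimeter = 2·8·8.500·sin(180°/8) = 52.04 mm); the cylinder at (7.5, -3.5): section is a regular 8-gon, circumradius r=10.5 (perimeter = 2·8·10.500·sin(180°/8) = 64.29 mm); the cylinder at (7.5, 2.5): section is a regular 8-gon, circumradius r=3 (perimeter = 2·8·3.000·sin(180°/8) = 18.37 mm); Subtracting the remaining from the first: starting from the r=8.5 cylinder, the r=10.5 cylinder at (7.5, -3.5) partially overlaps it — only the 109.83 mm² overlap (of its 311.83 mm²) is removed, clipping the outline; the r=3 cylinder at (7.5, 2.5) misses the remaining region (no effect) — boundary = 49.71 mm. So its perimeter = 49.71 mm. Layer 29 (z = 2.9): the r=8.5 cylinder gives a regular 8-gon of circumradius 8.5 (constant along its height) (perimeter = 2·8·8.500·sin(180°/8) = 52.04 mm); the cylinder at (7.5, -3.5) does not reach this height (z outside [5, 9]); the cylinder at (7.5, 2.5): section is a regular 8-gon, circumradius r=3 (perimeter = 2·8·3.000·sin(180°/8) = 18.37 mm); Taking the first minus the rest: starting from the r=8.5 cylinder, the r=3 cylinder at (7.5, 2.5) partially overlaps it — only the 12.54 mm² overlap (of its 25.46 mm²) is removed, clipping the outline — boundary = 55.51 mm. So its perimeter = 55.51 mm. Layer 29 is larger (55.51 vs 49.71 mm).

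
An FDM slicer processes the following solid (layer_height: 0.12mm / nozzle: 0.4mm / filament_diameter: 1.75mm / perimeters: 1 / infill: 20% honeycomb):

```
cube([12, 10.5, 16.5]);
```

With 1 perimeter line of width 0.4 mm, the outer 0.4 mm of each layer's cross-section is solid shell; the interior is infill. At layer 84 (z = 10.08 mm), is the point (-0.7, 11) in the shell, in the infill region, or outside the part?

At z = 10.08 mm: the cube (footprint 12×10.5) is included at this height. Overall, the cross-section is a single solid region. The nearest boundary edge runs (12.00, 10.50)→(0.00, 10.50); distance from the point to it = 0.86 mm. The point is not inside any of the regions above, so it lies outside the cross-section (0.86 mm from the nearest boundary).

outside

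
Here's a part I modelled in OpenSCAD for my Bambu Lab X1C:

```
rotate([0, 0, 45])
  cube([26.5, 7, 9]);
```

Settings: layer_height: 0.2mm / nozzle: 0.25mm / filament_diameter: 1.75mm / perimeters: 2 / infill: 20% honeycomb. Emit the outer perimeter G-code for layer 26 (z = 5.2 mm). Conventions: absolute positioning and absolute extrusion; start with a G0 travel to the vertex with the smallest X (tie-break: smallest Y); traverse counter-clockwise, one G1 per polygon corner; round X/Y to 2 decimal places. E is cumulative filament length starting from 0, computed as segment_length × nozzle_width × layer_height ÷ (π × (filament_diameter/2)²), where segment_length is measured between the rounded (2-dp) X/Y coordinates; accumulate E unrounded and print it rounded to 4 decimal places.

At z = 5.2 mm: the 26.5×7 cube contributes its full rectangle; (whole slice rotated 45° about Z — lengths, areas and connectivity unchanged). The outline is a single polygon with 4 vertices. Extrusion per mm of travel: 0.25 × 0.2 / (π × 0.875²) = 0.020788. Accumulating E over each segment gives final E = 1.3929.

G0 X-4.95 Y4.95 Z5.20
G1 X0.00 Y0.00 E0.1455
G1 X18.74 Y18.74 E0.6964
G1 X13.79 Y23.69 E0.8420
G1 X-4.95 Y4.95 E1.3929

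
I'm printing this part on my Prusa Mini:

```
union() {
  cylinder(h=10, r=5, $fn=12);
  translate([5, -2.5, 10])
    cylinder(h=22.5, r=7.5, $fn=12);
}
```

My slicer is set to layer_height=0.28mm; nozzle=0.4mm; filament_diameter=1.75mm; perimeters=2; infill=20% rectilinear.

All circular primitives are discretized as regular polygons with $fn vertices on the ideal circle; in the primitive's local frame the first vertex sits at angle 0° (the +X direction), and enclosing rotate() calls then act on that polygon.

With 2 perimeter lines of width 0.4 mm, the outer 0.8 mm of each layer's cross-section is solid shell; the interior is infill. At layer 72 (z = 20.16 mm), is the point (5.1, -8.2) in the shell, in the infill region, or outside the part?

infill

At z = 20.16 mm: the cylinder does not reach this height (z outside [0, 10]); the r=7.5 cylinder at (5, -2.5) contributes a regular 12-gon of circumradius 7.5; Taking the union: only the r=7.5 cylinder at (5, -2.5) is present, so the union is just that shape — 1 connected region. Overall, the cross-section is a single solid region. The nearest boundary edge runs (5.00, -10.00)→(8.75, -9.00); distance from the point to it = 1.71 mm. The point is inside the cross-section and 1.71 mm from the nearest boundary — more than the 0.8 mm shell width (2 × 0.4), so it's in the infill interior.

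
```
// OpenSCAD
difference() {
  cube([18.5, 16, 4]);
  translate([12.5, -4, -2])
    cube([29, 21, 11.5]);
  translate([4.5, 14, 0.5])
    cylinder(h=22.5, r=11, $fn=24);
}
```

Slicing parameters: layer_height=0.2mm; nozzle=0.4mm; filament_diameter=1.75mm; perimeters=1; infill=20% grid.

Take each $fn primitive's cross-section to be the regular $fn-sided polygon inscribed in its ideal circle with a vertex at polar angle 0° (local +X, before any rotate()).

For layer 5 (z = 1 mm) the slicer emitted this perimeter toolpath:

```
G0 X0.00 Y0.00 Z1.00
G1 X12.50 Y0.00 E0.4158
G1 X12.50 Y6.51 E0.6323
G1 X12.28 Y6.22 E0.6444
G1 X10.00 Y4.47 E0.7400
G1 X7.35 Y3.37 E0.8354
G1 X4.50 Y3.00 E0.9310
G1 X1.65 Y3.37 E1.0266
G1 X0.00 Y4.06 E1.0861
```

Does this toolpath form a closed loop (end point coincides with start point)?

no

Start point (G0): (0.00, 0.00). End point (last G1): the path does not return to the start — open.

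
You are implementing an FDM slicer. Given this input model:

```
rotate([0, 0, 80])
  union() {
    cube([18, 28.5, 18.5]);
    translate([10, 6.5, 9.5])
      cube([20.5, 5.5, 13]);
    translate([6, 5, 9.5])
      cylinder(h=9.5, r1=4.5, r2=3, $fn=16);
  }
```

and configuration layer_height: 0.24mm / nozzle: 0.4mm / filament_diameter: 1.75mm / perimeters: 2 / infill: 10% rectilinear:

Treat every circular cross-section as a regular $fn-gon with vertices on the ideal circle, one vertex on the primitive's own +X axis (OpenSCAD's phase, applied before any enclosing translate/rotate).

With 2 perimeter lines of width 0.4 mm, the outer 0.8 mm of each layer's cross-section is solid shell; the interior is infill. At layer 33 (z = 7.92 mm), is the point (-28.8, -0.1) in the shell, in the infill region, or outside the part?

At z = 7.92 mm: the cube is present — its section is the full 18×28.5 rectangle; the cube at (10, 6.5) is not intersected at this z (z outside [9.5, 22.5]); the cone at (6, 5) does not reach this height (z outside [9.5, 19]); Taking the union: only the 18×28.5 cube is present, so the union is just that shape — 1 connected region; (whole slice rotated 80° about Z — lengths, areas and connectivity unchanged). Overall, the cross-section is a single solid region. Undo the 80° rotation: the query point maps to (-5.100, 28.345) in the un-rotated model frame. The nearest boundary edge runs (0.00, 28.50)→(0.00, 0.00); distance from the point to it = 5.10 mm. The point is not inside any of the regions above, so it lies outside the cross-section (5.10 mm from the nearest boundary).

outside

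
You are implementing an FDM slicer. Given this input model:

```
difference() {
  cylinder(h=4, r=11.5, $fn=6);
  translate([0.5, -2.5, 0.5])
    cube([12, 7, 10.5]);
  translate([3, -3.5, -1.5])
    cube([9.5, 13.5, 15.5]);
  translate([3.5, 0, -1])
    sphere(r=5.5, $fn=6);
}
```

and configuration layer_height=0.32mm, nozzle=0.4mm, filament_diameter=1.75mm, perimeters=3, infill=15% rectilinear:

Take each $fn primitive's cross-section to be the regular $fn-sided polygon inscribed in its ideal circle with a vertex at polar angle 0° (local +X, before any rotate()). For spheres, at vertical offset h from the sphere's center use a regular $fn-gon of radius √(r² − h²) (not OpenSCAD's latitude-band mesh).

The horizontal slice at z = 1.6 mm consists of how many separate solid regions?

At z = 1.6 mm: the cylinder: section is a regular 6-gon, circumradius r=11.5; the 12×7 cube at (0.5, -2.5) contributes its full rectangle; the 9.5×13.5 cube at (3, -3.5) contributes its full rectangle; the r=5.5 sphere at (3.5, 0) slices to a regular 6-gon of circumradius 4.847 (√(r²−h²) with h=2.6 from center); Taking the first minus the rest: starting from the r=11.5 cylinder, the 12×7 cube at (0.5, -2.5) partially overlaps it — only the 69.35 mm² overlap (of its 84.00 mm²) is removed, clipping the outline; the 9.5×13.5 cube at (3, -3.5) partially overlaps it — only the 30.38 mm² overlap (of its 128.25 mm²) is removed, clipping the outline; the r=5.5 sphere at (3.5, 0) partially overlaps it — only the 12.04 mm² overlap (of its 61.03 mm²) is removed, clipping the outline — 1 connected region. The result has 1 disconnected region.

1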